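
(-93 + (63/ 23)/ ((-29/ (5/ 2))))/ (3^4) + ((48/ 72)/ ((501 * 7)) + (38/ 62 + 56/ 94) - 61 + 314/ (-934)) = -1755569601286255/ 28649070572598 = -61.28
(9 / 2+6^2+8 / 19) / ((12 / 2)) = 1555 / 228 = 6.82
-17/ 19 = -0.89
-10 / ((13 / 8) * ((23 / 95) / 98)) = -744800 / 299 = -2490.97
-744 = -744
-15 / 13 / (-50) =3 / 130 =0.02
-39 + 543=504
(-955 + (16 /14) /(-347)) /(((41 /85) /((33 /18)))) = -2168922305 /597534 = -3629.79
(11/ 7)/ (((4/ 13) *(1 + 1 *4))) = 143/ 140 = 1.02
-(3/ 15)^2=-1/ 25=-0.04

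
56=56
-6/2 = -3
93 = 93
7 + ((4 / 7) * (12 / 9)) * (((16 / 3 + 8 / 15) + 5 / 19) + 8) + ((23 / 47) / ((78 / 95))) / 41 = 5331554429 / 299860470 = 17.78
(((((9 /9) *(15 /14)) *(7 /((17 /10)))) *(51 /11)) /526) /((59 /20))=2250 /170687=0.01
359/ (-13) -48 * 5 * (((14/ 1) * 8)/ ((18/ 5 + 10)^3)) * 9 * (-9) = 53518733/ 63869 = 837.95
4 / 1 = 4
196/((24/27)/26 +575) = 22932/67279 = 0.34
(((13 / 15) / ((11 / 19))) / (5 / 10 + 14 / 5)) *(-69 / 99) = -11362 / 35937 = -0.32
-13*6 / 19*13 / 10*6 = -32.02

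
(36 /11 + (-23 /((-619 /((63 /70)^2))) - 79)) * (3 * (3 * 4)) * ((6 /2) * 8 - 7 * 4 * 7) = 79787336436 /170225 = 468716.91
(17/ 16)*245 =4165/ 16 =260.31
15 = 15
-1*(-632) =632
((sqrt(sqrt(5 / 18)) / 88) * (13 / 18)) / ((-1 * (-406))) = 13 * 2^(3 / 4) * sqrt(3) * 5^(1 / 4) / 3858624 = 0.00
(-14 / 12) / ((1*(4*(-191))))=7 / 4584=0.00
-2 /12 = -1 /6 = -0.17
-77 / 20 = -3.85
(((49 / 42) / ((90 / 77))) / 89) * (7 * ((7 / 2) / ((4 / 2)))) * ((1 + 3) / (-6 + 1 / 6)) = -3773 / 40050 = -0.09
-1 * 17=-17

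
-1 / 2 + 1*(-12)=-25 / 2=-12.50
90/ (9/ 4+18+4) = 360/ 97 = 3.71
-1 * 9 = -9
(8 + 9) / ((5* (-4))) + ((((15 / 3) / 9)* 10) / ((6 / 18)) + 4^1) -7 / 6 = 373 / 20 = 18.65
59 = 59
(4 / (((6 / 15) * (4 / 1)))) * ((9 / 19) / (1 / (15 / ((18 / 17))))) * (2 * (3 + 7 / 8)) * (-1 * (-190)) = 197625 / 8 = 24703.12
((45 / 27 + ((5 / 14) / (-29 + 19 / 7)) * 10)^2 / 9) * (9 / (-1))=-714025 / 304704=-2.34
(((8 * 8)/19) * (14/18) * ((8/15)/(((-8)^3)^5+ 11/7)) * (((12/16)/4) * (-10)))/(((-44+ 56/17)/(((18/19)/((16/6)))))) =-3332/5127195710148695763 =-0.00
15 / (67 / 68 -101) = -340 / 2267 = -0.15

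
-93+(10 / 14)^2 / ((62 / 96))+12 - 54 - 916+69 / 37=-58920142 / 56203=-1048.35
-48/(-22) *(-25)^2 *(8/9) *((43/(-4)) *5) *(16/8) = -4300000/33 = -130303.03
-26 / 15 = -1.73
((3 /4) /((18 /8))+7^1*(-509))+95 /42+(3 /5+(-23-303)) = -816019 /210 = -3885.80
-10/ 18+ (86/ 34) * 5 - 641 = -628.91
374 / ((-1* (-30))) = 187 / 15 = 12.47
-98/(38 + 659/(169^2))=-2798978/1085977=-2.58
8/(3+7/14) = 16/7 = 2.29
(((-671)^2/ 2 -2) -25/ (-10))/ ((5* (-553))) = -225121/ 2765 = -81.42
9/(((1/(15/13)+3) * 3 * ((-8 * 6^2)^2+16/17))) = 0.00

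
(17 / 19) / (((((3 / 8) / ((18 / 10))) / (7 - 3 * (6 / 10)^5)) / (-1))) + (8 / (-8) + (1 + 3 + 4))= -6549443 / 296875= -22.06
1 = 1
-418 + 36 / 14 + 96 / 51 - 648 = -126324 / 119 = -1061.55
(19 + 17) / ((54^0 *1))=36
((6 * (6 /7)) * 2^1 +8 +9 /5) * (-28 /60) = -703 /75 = -9.37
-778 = -778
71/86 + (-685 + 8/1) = -58151/86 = -676.17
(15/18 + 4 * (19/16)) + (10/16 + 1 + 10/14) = 1331/168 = 7.92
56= 56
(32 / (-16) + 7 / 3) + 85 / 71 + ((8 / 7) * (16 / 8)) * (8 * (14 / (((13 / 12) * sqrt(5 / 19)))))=326 / 213 + 3072 * sqrt(95) / 65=462.18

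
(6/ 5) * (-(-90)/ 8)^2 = 1215/ 8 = 151.88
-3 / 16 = -0.19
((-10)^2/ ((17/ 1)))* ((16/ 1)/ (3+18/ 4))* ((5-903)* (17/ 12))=-143680/ 9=-15964.44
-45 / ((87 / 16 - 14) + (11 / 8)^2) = 2880 / 427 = 6.74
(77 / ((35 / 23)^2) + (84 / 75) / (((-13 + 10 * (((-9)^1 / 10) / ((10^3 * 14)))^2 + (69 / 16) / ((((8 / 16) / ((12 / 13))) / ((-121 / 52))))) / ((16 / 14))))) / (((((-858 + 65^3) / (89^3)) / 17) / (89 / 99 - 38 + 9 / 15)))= -53066.74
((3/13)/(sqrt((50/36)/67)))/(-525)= -3 * sqrt(134)/11375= -0.00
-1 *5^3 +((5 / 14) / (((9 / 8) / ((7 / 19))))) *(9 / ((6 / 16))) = -6965 / 57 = -122.19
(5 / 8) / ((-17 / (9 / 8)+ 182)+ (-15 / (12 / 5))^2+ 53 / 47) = 4230 / 1401511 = 0.00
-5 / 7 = -0.71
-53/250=-0.21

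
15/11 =1.36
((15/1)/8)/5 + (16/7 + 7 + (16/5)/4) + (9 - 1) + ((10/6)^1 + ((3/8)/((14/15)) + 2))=5407/240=22.53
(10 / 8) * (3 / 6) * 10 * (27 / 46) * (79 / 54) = 1975 / 368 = 5.37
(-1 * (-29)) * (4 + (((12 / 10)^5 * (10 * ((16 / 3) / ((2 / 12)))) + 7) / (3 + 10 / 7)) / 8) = 119893917 / 155000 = 773.51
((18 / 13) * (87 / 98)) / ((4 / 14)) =783 / 182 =4.30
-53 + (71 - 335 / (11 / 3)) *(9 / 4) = -1087 / 11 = -98.82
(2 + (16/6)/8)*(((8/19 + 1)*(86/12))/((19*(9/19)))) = 301/114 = 2.64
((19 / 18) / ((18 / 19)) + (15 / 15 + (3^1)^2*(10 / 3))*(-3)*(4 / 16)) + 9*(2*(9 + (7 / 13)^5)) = 4230883003 / 30074733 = 140.68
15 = 15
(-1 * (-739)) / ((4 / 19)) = 14041 / 4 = 3510.25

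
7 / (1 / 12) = 84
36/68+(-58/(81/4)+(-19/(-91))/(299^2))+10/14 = -18153740897/11202571107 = -1.62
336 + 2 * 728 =1792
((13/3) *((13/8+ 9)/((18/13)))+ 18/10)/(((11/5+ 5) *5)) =75713/77760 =0.97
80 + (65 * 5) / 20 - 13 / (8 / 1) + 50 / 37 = 28409 / 296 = 95.98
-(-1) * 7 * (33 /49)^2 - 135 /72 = 3567 /2744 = 1.30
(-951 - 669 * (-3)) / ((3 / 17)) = 5984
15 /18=5 /6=0.83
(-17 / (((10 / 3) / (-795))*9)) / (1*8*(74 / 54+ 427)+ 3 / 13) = 316251 / 2405890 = 0.13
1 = 1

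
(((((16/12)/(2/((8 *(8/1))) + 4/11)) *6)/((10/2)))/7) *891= 2509056/4865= 515.74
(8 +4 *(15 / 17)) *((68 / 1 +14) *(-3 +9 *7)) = 964320 / 17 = 56724.71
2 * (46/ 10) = 46/ 5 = 9.20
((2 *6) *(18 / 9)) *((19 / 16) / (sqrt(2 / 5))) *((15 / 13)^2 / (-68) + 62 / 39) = 1028527 *sqrt(10) / 45968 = 70.76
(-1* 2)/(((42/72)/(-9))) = 216/7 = 30.86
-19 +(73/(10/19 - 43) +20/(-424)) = -1776355/85542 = -20.77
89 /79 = 1.13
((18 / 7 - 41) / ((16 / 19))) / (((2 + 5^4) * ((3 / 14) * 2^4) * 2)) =-269 / 25344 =-0.01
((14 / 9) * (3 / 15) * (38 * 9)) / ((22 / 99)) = 2394 / 5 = 478.80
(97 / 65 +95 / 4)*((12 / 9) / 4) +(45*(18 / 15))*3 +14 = 184.41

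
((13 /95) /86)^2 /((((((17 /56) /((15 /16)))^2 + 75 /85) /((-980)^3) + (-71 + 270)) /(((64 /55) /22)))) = 11289786278400 /16776509293596111636973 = 0.00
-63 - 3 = -66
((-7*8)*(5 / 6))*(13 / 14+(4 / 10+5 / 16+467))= -21869.92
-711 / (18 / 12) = -474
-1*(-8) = 8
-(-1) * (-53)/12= -53/12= -4.42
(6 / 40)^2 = 9 / 400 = 0.02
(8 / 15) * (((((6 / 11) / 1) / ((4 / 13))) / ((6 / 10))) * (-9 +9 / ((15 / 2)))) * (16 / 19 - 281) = 3598348 / 1045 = 3443.40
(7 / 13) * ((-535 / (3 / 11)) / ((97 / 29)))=-315.80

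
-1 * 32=-32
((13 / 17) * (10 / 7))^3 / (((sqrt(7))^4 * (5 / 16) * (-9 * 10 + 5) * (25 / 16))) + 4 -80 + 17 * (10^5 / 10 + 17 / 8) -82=9538571383550227 / 56149497880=169878.12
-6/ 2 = -3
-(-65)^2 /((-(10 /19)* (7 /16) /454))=58311760 /7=8330251.43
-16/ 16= -1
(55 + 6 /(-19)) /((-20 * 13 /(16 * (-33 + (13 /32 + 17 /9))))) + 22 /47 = 433786459 /4179240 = 103.80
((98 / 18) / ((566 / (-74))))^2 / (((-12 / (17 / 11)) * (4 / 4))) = -55878473 / 856311588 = -0.07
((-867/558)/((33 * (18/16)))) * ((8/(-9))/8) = 1156/248589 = 0.00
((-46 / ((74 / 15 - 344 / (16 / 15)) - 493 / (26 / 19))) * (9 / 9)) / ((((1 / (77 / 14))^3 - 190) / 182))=-0.07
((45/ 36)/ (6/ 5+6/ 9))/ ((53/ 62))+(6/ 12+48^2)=6842081/ 2968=2305.28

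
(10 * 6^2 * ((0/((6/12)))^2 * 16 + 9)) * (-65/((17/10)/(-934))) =1967004000/17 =115706117.65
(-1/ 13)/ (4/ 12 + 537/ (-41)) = 123/ 20410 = 0.01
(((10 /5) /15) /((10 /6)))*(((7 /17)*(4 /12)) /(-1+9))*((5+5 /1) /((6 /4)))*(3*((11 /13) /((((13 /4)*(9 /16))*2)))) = 2464 /387855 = 0.01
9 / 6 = 3 / 2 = 1.50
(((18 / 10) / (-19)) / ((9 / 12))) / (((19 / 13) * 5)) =-156 / 9025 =-0.02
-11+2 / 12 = -65 / 6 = -10.83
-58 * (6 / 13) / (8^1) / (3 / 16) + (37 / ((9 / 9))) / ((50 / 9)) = -7271 / 650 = -11.19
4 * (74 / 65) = 296 / 65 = 4.55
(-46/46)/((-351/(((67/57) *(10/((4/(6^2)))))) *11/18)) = 1340/2717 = 0.49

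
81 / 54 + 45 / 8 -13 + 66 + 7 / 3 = 1499 / 24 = 62.46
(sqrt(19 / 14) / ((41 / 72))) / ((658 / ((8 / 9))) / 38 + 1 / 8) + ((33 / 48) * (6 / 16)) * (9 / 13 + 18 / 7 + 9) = 1368 * sqrt(266) / 213815 + 9207 / 2912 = 3.27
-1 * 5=-5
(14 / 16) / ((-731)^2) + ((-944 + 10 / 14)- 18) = -28765721303 / 29924216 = -961.29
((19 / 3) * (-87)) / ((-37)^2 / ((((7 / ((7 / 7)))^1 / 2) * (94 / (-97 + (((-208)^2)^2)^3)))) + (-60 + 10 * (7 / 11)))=-1994069 / 98754331358866247754327074979791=-0.00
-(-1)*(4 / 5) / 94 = 2 / 235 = 0.01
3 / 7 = 0.43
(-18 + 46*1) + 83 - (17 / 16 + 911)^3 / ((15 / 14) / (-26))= 282797224217947 / 15360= 18411277618.36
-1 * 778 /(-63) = 778 /63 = 12.35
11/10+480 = 4811/10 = 481.10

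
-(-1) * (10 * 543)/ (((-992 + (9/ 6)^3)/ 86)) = -3735840/ 7909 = -472.35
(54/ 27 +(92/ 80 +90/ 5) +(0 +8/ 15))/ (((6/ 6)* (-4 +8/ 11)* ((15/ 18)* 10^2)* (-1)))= 14311/ 180000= 0.08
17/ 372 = 0.05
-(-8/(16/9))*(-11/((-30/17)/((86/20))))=24123/200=120.62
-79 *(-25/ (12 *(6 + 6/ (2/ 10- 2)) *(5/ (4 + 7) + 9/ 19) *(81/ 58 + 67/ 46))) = 25029175/ 1073984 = 23.30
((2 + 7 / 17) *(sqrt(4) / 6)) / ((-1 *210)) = -41 / 10710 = -0.00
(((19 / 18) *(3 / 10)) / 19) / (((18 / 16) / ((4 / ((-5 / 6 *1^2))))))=-16 / 225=-0.07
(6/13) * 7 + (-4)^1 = -10/13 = -0.77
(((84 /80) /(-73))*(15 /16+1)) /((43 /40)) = -651 /25112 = -0.03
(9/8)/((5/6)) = 27/20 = 1.35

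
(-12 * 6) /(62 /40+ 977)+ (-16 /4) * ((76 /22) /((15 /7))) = -21061144 /3229215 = -6.52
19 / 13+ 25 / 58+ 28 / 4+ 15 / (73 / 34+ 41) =3406925 / 368706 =9.24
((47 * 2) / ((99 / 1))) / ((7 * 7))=94 / 4851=0.02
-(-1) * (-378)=-378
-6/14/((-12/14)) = 0.50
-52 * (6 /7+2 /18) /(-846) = 1586 /26649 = 0.06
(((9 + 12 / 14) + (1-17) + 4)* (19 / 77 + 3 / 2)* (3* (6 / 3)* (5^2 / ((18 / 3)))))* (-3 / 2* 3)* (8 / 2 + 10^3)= 227876625 / 539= 422776.67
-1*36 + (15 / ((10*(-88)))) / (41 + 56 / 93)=-24514263 / 680944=-36.00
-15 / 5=-3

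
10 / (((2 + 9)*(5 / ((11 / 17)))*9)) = 2 / 153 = 0.01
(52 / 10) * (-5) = -26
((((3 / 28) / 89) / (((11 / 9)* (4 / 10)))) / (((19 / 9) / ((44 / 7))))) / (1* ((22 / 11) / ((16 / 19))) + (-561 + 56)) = -4860 / 333176039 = -0.00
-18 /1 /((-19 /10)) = 180 /19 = 9.47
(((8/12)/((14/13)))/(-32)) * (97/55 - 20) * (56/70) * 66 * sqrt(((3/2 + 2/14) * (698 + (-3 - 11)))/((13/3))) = 3009 * sqrt(238602)/4900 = 299.96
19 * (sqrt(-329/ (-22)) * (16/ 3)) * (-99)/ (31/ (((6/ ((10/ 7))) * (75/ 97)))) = -143640 * sqrt(7238)/ 3007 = -4063.98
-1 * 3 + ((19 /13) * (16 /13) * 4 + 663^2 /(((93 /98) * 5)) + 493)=2439737956 /26195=93137.54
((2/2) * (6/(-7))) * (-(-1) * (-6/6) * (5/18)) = 5/21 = 0.24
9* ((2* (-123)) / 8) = -1107 / 4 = -276.75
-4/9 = -0.44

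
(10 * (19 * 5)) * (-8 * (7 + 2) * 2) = -136800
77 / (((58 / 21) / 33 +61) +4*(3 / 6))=53361 / 43717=1.22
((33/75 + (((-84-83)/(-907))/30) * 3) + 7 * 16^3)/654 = 43.84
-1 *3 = -3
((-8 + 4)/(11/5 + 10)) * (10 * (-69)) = 13800/61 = 226.23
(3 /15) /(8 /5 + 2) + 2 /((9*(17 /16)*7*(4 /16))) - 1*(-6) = 4409 /714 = 6.18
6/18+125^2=46876/3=15625.33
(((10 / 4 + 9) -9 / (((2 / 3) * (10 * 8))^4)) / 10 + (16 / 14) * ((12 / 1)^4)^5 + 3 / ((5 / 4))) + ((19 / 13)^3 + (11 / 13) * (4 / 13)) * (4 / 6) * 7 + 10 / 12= 1324787281964370940677499124743326127 / 302363443200000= 4381439991368542996792.74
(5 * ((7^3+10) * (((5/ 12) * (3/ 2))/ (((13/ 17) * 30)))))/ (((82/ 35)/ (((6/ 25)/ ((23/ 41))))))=42007/ 4784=8.78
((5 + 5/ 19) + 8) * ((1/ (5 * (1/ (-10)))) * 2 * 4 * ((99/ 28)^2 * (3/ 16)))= -264627/ 532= -497.42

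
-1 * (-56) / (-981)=-56 / 981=-0.06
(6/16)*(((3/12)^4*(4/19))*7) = 21/9728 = 0.00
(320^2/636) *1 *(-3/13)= -25600/689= -37.16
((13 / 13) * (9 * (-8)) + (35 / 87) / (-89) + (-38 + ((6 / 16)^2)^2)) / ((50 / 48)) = -3488202257 / 33036800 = -105.59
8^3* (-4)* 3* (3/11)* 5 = -92160/11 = -8378.18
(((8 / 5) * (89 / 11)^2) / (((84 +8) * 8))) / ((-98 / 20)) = -7921 / 272734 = -0.03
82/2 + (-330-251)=-540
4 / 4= 1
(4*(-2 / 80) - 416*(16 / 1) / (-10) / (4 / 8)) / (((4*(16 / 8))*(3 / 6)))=13311 / 40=332.78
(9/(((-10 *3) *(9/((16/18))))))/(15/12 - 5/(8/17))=32/10125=0.00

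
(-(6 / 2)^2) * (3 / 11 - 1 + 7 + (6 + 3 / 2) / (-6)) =-1989 / 44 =-45.20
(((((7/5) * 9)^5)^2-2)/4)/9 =984930291862259599/351562500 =2801579496.85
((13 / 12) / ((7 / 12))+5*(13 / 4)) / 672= 169 / 6272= 0.03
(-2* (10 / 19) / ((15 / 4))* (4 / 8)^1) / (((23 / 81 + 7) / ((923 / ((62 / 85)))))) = -847314 / 34751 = -24.38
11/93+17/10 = 1691/930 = 1.82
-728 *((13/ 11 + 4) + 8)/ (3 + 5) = -13195/ 11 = -1199.55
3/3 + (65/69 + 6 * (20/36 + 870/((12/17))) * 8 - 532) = 1349102/23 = 58656.61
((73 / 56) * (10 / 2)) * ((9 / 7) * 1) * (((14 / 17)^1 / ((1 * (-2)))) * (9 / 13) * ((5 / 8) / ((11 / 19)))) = -2808675 / 1089088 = -2.58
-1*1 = -1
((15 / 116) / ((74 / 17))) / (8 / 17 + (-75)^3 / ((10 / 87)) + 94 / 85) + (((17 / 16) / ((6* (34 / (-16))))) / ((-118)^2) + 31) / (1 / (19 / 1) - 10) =-9412693826684747999 / 3020372618127921936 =-3.12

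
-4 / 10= -2 / 5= -0.40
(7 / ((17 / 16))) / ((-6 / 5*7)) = -40 / 51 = -0.78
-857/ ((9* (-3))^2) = -857/ 729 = -1.18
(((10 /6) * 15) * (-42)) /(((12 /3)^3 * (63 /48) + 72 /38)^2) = -63175 /443904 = -0.14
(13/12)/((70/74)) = 481/420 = 1.15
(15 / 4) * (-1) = -15 / 4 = -3.75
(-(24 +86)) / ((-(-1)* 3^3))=-4.07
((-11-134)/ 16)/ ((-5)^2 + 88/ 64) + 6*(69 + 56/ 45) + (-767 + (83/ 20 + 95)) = -3123563/ 12660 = -246.73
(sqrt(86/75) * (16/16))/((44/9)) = 3 * sqrt(258)/220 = 0.22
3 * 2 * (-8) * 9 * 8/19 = -3456/19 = -181.89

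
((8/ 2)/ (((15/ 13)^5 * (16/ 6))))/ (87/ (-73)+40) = 27104389/ 1434206250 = 0.02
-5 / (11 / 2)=-10 / 11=-0.91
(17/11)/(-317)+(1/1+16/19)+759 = 50407749/66253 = 760.84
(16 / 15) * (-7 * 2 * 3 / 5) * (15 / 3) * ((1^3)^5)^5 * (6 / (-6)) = 224 / 5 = 44.80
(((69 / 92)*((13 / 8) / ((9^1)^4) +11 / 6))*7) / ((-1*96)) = -673687 / 6718464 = -0.10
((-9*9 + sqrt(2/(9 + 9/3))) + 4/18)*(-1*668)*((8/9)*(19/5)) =73816672/405-50768*sqrt(6)/135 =181342.23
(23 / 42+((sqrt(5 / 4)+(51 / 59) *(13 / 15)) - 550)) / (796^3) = -6798433 / 6248999783040+sqrt(5) / 1008716672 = -0.00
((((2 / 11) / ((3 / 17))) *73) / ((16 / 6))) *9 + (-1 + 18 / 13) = 145417 / 572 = 254.23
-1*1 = -1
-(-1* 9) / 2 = 9 / 2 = 4.50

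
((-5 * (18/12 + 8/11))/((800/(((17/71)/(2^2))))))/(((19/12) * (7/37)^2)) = -0.01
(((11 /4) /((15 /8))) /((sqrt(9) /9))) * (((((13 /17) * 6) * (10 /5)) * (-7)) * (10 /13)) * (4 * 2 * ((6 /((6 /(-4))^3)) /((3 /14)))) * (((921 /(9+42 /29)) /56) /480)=47.32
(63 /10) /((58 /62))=1953 /290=6.73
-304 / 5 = -60.80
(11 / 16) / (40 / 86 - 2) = -43 / 96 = -0.45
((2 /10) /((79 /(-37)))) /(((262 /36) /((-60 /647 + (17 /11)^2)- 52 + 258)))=-2172071754 /810192163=-2.68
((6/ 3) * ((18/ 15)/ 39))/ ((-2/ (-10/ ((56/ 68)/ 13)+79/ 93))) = 204424/ 42315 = 4.83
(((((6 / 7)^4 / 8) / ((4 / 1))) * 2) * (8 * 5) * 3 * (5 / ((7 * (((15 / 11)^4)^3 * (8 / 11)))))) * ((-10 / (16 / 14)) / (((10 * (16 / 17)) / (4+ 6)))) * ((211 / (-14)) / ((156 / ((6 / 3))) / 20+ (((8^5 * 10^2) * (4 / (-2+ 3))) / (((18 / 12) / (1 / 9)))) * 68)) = 123832968460280497 / 606686160279586275000000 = 0.00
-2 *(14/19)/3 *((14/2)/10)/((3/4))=-392/855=-0.46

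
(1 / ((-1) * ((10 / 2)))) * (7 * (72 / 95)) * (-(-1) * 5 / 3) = -168 / 95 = -1.77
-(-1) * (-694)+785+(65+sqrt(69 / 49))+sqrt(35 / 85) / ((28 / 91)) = sqrt(69) / 7+13 * sqrt(119) / 68+156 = 159.27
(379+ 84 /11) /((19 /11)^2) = 129.59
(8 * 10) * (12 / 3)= 320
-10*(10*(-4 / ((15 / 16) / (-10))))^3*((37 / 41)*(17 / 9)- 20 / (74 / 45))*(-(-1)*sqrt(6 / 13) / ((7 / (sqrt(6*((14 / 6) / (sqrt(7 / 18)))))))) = 5988501422080000*sqrt(13)*14^(1 / 4) / 11181807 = 3735165504.69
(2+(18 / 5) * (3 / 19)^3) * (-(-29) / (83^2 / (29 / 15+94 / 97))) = 8459530492 / 343755761025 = 0.02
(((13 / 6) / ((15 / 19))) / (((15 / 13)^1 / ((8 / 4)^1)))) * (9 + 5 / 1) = 44954 / 675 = 66.60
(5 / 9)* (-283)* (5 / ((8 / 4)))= -7075 / 18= -393.06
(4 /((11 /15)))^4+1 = 12974641 /14641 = 886.19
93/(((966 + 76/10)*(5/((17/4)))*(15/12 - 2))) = -527/4868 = -0.11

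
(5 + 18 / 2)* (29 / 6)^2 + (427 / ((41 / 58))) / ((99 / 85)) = 2288419 / 2706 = 845.68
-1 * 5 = -5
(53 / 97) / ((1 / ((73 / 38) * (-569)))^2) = 91442085557 / 140068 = 652840.66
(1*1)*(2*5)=10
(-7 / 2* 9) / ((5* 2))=-63 / 20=-3.15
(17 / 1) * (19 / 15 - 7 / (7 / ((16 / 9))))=-391 / 45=-8.69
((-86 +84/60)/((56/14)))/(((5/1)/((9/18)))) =-423/200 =-2.12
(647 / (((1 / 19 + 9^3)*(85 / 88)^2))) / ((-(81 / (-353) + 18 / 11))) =-92412479984 / 136685216025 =-0.68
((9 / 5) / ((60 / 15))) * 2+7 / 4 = 2.65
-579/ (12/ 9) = -1737/ 4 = -434.25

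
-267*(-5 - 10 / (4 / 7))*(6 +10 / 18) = 78765 / 2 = 39382.50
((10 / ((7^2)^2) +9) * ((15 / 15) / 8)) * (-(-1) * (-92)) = -497237 / 4802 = -103.55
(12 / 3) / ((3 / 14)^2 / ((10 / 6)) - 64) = -3920 / 62693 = -0.06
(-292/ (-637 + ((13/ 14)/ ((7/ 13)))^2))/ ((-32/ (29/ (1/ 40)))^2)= 3685114825/ 6089187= 605.19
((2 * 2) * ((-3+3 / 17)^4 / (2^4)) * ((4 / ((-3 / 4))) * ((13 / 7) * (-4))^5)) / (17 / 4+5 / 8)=552008524234752 / 1403737447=393242.00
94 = 94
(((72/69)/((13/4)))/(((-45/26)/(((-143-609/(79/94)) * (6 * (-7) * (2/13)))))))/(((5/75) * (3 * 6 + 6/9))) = -19740384/23621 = -835.71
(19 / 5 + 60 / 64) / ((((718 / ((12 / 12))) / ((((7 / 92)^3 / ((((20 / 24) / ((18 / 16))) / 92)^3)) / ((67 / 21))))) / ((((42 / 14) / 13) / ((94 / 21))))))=3385201048173 / 37622740480000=0.09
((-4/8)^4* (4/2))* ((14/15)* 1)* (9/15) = 7/100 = 0.07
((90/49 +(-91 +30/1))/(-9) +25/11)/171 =42914/829521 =0.05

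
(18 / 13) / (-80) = -9 / 520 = -0.02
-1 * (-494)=494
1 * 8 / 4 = 2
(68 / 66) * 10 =340 / 33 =10.30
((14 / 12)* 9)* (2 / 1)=21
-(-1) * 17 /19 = 17 /19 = 0.89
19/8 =2.38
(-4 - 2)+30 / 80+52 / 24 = -83 / 24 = -3.46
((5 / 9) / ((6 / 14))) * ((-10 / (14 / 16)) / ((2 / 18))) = -400 / 3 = -133.33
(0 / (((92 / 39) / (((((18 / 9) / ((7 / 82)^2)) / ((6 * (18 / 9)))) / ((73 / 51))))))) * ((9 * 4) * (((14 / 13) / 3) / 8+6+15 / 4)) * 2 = 0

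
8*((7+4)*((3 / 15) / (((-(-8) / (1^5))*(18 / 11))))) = 121 / 90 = 1.34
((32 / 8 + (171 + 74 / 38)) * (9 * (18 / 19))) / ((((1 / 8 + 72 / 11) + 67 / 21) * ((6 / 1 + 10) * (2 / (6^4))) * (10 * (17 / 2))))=40763335536 / 559172755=72.90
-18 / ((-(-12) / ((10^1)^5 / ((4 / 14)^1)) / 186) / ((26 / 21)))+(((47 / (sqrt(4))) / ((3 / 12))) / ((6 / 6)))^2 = -120891164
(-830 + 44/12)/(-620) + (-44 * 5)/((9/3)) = -72.00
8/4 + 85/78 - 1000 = -77759/78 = -996.91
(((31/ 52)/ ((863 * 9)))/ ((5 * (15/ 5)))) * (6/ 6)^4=31/ 6058260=0.00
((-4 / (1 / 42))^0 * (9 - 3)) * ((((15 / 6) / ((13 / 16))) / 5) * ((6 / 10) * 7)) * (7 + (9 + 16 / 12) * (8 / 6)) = 20944 / 65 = 322.22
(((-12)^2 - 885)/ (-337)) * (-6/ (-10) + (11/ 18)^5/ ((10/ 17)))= 695318585/ 424522944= 1.64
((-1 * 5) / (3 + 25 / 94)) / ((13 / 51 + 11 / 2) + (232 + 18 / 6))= -47940 / 7538999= -0.01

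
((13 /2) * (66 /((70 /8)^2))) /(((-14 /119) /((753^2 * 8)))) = -264652584768 /1225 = -216042926.34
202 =202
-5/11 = -0.45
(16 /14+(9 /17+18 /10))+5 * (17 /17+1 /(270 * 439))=8.47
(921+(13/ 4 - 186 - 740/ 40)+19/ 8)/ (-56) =-5777/ 448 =-12.90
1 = 1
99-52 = 47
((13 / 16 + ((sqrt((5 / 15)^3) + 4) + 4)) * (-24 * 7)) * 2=-2961-112 * sqrt(3) / 3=-3025.66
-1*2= -2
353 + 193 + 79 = 625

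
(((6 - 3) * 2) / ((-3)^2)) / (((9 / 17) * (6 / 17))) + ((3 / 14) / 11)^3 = 1055506483 / 295833384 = 3.57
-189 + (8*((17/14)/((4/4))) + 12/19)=-23761/133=-178.65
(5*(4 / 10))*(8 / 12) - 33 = -95 / 3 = -31.67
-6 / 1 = -6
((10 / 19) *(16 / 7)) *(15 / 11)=2400 / 1463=1.64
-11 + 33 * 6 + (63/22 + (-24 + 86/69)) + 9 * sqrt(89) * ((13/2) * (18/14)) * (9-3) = 253673/1518 + 3159 * sqrt(89)/7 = 4424.53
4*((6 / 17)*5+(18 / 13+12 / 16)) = 3447 / 221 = 15.60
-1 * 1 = -1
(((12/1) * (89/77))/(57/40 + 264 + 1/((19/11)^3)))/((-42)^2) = 24418040/824874875517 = 0.00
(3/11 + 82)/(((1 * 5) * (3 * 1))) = 181/33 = 5.48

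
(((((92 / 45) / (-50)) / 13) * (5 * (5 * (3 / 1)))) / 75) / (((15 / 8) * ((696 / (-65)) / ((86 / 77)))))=3956 / 22609125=0.00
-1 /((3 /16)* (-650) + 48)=8 /591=0.01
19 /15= 1.27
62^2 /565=3844 /565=6.80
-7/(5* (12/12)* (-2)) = 7/10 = 0.70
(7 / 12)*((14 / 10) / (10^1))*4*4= 98 / 75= 1.31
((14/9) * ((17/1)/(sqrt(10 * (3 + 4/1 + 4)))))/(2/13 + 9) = 13 * sqrt(110)/495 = 0.28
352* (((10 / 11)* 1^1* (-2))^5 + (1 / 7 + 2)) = -639495520 / 102487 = -6239.77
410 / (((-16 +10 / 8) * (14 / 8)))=-6560 / 413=-15.88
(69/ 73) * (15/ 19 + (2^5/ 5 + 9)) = 106122/ 6935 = 15.30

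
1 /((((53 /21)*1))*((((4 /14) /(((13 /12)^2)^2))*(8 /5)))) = 6997445 /5861376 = 1.19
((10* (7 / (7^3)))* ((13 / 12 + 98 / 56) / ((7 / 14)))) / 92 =85 / 6762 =0.01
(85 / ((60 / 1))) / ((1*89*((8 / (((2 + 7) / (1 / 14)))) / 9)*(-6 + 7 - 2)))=-3213 / 1424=-2.26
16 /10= 8 /5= 1.60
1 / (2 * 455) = 1 / 910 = 0.00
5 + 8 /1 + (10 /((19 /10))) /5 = 267 /19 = 14.05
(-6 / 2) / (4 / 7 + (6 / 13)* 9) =-273 / 430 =-0.63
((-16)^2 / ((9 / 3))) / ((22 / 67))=8576 / 33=259.88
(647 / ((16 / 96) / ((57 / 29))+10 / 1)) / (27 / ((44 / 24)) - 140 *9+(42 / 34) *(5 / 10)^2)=-55170984 / 1070607539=-0.05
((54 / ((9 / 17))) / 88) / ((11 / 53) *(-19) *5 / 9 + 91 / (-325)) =-608175 / 1296416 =-0.47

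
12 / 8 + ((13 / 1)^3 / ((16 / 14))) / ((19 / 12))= 23097 / 19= 1215.63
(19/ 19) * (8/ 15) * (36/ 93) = 32/ 155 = 0.21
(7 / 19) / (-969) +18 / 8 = 165671 / 73644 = 2.25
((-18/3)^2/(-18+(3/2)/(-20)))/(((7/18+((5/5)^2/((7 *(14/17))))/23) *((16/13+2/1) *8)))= -188370/969061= -0.19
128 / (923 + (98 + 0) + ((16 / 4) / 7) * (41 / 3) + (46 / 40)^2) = 1075200 / 8653109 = 0.12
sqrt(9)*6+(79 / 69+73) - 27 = 4495 / 69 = 65.14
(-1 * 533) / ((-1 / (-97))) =-51701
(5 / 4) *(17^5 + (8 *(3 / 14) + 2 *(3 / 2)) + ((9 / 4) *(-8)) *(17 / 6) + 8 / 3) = 149080405 / 84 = 1774766.73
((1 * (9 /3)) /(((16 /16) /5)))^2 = 225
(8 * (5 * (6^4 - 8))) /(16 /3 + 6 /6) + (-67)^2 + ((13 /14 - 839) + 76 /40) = 11787.57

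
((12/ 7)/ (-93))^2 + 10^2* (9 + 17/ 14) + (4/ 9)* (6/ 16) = 288635485/ 282534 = 1021.60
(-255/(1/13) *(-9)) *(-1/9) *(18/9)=-6630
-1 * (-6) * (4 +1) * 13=390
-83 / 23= -3.61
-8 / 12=-2 / 3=-0.67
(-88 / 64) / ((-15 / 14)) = 77 / 60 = 1.28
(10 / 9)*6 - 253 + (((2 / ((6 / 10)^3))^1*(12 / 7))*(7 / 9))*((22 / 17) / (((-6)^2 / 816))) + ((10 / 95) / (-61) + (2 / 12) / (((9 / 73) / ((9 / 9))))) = 65991329 / 563274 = 117.16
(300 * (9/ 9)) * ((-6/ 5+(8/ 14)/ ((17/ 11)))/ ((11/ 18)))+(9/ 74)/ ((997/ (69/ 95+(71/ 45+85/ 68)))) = -2991511748381/ 7339730552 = -407.58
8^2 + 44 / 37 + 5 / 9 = 65.74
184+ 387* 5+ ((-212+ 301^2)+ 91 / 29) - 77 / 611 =1639202620 / 17719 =92511.01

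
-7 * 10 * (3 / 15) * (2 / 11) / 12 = -7 / 33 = -0.21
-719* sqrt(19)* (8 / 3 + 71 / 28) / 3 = -314203* sqrt(19) / 252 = -5434.84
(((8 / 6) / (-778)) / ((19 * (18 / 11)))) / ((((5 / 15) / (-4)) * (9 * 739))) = 44 / 442417869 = 0.00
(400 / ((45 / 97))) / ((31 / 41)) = 318160 / 279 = 1140.36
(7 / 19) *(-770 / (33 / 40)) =-19600 / 57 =-343.86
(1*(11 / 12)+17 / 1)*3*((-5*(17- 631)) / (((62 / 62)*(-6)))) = -330025 / 12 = -27502.08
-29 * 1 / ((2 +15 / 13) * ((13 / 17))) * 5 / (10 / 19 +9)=-46835 / 7421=-6.31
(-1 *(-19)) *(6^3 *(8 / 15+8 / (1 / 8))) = 1324224 / 5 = 264844.80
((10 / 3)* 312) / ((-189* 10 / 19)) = -1976 / 189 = -10.46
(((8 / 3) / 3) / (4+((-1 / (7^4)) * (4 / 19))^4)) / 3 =8661897489521943842 / 116935616108546243595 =0.07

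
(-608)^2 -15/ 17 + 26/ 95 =597006377/ 1615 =369663.39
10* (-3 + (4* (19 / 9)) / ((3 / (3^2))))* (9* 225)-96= 452154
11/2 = 5.50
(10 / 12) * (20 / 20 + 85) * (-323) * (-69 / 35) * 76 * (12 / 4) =72833916 / 7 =10404845.14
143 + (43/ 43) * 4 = 147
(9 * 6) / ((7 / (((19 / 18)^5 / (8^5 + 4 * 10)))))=2476099 / 8036122752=0.00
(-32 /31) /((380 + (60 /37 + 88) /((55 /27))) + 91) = -65120 /32488527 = -0.00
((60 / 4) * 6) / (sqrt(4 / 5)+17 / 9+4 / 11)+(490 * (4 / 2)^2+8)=422114538 / 209441- 1764180 * sqrt(5) / 209441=1996.60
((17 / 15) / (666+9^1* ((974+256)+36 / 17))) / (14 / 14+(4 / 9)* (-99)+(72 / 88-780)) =-187 / 1594691280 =-0.00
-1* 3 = -3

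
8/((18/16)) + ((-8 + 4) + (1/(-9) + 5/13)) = 44/13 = 3.38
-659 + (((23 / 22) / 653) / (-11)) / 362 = -37698366531 / 57205412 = -659.00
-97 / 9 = -10.78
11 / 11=1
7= 7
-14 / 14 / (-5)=1 / 5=0.20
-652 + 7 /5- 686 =-6683 /5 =-1336.60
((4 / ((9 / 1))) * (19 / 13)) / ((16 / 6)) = 19 / 78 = 0.24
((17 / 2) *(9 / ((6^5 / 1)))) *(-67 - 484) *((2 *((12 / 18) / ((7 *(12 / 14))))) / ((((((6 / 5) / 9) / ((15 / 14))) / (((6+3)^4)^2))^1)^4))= -339222477072796499993098420047253292578125 / 19668992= -17246561342482446481909110000000000.00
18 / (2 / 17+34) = 153 / 290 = 0.53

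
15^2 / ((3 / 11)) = 825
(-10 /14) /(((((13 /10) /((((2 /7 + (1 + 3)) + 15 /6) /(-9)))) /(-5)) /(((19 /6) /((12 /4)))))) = -225625 /103194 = -2.19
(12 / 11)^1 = 12 / 11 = 1.09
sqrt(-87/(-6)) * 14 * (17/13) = 119 * sqrt(58)/13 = 69.71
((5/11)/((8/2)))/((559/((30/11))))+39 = 5275917/135278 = 39.00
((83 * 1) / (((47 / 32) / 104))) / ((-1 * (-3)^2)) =-276224 / 423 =-653.01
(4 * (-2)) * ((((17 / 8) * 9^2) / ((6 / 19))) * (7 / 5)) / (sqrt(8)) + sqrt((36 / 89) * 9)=-61047 * sqrt(2) / 40 + 18 * sqrt(89) / 89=-2156.43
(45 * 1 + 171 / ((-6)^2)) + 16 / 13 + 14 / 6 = 8317 / 156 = 53.31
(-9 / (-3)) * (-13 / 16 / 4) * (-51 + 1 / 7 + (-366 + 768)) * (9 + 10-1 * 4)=-718965 / 224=-3209.67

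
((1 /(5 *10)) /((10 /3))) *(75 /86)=9 /1720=0.01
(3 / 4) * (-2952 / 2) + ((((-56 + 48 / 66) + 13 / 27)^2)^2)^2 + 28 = 4917461806845617940718846286401162 / 60541279401415837761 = 81224940329401.37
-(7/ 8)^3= -343/ 512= -0.67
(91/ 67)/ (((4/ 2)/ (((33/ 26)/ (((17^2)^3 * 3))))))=77/ 6468868492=0.00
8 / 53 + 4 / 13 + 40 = 27876 / 689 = 40.46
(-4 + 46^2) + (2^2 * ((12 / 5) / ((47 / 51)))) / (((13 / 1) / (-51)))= 6327312 / 3055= 2071.13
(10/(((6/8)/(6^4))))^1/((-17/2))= -34560/17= -2032.94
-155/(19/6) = -930/19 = -48.95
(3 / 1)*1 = 3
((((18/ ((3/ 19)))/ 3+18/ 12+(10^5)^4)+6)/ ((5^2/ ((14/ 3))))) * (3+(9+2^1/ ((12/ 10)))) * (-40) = -153066666666666666736312/ 15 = -10204444444444444449087.47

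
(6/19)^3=216/6859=0.03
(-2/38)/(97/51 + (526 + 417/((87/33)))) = -1479/19279376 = -0.00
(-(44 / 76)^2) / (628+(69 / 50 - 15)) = -6050 / 11089559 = -0.00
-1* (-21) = 21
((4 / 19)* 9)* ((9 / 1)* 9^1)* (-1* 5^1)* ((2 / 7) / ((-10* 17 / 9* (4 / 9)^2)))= 58.76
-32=-32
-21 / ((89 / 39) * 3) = -273 / 89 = -3.07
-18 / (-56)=9 / 28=0.32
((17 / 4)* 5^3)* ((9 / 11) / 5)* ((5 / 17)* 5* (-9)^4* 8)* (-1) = -73811250 / 11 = -6710113.64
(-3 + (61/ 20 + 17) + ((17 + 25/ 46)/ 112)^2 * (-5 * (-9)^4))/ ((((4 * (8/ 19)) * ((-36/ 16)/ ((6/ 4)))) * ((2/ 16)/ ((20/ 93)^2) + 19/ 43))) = 427120727432765/ 4307020088448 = 99.17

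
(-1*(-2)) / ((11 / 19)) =38 / 11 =3.45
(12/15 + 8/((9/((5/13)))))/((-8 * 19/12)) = -334/3705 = -0.09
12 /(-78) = -2 /13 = -0.15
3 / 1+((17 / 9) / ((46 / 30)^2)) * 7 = 4562 / 529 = 8.62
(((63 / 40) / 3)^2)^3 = 85766121 / 4096000000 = 0.02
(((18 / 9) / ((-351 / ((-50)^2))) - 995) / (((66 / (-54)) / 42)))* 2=9918860 / 143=69362.66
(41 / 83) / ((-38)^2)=41 / 119852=0.00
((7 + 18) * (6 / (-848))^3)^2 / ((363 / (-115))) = -17465625 / 703040768339869696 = -0.00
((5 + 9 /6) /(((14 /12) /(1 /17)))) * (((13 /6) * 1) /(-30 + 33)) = 169 /714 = 0.24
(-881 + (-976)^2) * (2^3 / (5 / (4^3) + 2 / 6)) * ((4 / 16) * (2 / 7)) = 1321703.00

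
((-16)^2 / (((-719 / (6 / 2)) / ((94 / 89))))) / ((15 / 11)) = -264704 / 319955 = -0.83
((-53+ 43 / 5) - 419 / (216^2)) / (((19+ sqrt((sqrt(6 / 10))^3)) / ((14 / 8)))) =-12435039311275 / 3040123249152 - 1377843691 *sqrt(15) / 1013374416384+ 72518089 *3^(1 / 4) *5^(3 / 4) / 1688957360640+ 130895150645 *3^(3 / 4) *5^(1 / 4) / 3040123249152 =-3.95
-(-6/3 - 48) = 50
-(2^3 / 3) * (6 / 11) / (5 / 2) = -32 / 55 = -0.58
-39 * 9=-351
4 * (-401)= -1604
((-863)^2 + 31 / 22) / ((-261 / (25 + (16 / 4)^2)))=-671782909 / 5742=-116994.59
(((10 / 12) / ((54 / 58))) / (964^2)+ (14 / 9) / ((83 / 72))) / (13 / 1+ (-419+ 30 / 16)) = -16861158659 / 5049668776716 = -0.00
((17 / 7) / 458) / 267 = 17 / 856002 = 0.00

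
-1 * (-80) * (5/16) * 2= 50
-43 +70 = 27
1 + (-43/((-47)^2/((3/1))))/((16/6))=17285/17672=0.98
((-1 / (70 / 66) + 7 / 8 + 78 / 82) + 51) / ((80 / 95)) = 61.61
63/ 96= 0.66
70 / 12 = 5.83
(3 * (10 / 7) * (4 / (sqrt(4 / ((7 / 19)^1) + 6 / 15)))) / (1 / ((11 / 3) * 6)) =112.41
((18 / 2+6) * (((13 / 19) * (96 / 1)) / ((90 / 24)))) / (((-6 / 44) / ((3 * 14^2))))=-21525504 / 19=-1132921.26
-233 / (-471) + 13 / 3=758 / 157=4.83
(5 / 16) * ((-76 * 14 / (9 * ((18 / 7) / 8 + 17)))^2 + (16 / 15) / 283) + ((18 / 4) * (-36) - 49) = -211844999438 / 1078412535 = -196.44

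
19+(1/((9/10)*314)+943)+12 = 1376267/1413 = 974.00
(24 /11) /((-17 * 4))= -0.03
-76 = -76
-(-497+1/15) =7454/15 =496.93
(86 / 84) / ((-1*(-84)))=43 / 3528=0.01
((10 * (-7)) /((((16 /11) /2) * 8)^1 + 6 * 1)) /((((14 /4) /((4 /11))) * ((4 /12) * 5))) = -24 /65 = -0.37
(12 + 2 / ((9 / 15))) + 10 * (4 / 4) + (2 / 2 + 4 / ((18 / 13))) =263 / 9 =29.22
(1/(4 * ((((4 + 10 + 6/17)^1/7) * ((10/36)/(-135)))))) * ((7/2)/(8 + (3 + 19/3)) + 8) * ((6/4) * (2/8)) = -73998603/406016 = -182.26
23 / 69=1 / 3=0.33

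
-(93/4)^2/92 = -8649/1472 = -5.88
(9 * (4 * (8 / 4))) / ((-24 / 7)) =-21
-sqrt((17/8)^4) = -289/64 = -4.52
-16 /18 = -8 /9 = -0.89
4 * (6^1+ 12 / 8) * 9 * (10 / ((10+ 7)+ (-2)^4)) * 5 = 4500 / 11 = 409.09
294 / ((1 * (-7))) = -42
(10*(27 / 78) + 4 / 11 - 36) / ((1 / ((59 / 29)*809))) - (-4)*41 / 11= -219548503 / 4147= -52941.52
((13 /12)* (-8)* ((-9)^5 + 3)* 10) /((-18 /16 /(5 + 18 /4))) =-388916320 /9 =-43212924.44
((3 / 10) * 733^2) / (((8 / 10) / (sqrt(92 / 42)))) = 537289 * sqrt(966) / 56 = 298200.58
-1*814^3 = -539353144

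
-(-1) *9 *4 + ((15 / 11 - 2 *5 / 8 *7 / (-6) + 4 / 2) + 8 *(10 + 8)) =48793 / 264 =184.82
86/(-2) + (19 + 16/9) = -200/9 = -22.22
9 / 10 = 0.90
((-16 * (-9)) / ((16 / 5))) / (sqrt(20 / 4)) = 9 * sqrt(5) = 20.12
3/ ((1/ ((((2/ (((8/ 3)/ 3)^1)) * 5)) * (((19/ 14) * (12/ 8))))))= 68.71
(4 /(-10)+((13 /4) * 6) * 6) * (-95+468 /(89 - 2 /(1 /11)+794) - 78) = -5771117 /287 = -20108.42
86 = 86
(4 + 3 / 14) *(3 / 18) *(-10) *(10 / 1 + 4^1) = -295 / 3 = -98.33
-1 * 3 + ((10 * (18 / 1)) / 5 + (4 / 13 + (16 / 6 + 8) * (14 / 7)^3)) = 4627 / 39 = 118.64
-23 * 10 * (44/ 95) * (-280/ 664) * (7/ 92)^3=132055/ 6673864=0.02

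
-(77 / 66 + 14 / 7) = -19 / 6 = -3.17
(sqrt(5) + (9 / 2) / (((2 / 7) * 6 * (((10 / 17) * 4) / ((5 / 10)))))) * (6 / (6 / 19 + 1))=20349 / 8000 + 114 * sqrt(5) / 25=12.74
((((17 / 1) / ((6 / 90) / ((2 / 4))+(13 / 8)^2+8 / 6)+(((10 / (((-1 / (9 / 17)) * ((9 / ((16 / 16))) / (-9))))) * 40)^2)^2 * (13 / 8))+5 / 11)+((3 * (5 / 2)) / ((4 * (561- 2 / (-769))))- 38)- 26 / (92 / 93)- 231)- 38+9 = 40856766215505702211722327 / 12502485201406904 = 3267891587.74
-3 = -3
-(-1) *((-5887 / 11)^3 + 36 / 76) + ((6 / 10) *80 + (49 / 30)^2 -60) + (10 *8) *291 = -3488287571154511 / 22760100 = -153263279.65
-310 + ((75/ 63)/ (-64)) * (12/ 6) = -208345/ 672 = -310.04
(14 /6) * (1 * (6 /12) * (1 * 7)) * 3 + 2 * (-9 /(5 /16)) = -331 /10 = -33.10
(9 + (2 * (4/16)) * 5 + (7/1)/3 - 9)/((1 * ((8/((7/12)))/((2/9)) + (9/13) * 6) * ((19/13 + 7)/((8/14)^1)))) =4901/989010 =0.00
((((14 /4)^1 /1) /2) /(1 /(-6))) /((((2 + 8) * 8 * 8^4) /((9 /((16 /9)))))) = -1701 /10485760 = -0.00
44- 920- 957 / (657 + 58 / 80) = -23084964 / 26309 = -877.46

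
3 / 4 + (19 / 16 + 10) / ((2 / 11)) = 1993 / 32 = 62.28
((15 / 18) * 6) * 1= 5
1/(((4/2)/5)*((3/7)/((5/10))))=2.92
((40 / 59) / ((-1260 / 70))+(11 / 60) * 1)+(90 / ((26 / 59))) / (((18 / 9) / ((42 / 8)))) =148069747 / 276120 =536.25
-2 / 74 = -0.03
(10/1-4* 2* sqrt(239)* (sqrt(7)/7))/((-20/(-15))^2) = 45/8-9* sqrt(1673)/14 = -20.67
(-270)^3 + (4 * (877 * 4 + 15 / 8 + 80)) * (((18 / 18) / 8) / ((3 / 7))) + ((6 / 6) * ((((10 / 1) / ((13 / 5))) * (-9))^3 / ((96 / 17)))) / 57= -19678940.67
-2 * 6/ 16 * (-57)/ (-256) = -171/ 1024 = -0.17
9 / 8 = 1.12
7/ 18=0.39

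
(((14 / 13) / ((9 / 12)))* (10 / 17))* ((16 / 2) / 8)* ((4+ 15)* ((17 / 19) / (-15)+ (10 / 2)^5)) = 99748096 / 1989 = 50149.87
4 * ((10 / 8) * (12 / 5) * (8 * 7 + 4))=720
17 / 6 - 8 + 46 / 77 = -2111 / 462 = -4.57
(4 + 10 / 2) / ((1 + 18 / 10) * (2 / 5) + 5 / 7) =525 / 107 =4.91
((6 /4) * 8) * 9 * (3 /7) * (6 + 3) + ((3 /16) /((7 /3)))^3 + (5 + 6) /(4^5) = 585268685 /1404928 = 416.58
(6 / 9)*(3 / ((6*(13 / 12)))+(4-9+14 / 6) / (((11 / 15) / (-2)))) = 2212 / 429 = 5.16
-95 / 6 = -15.83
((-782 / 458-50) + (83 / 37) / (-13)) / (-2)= 2857264 / 110149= 25.94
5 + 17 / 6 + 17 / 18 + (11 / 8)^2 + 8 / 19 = 121363 / 10944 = 11.09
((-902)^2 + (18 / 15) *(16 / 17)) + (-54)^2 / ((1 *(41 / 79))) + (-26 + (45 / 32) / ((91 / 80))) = 519593349617 / 634270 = 819199.00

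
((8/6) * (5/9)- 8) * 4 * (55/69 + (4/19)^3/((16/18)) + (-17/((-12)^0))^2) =-107531505088/12778317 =-8415.15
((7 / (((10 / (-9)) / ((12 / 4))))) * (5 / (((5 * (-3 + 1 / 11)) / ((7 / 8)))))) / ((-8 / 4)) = -14553 / 5120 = -2.84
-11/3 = -3.67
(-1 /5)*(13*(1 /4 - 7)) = 351 /20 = 17.55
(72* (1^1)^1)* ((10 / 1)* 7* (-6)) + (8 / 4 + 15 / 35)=-211663 / 7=-30237.57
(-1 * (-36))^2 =1296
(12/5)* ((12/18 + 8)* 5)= 104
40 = 40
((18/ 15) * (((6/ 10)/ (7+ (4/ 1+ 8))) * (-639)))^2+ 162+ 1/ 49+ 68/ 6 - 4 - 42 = 23671438213/ 33166875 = 713.71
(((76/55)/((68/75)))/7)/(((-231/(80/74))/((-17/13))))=0.00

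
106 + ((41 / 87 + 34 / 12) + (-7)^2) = 27545 / 174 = 158.30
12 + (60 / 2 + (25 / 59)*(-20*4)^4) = 17355974.20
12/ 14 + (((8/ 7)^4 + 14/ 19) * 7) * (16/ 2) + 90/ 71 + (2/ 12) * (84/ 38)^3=23505761964/ 167037227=140.72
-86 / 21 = -4.10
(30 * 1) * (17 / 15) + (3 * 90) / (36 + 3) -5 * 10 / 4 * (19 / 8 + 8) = -18463 / 208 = -88.76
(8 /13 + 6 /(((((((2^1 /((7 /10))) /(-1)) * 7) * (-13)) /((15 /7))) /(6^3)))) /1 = 1028 /91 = 11.30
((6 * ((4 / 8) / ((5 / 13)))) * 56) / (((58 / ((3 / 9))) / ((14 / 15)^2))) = 71344 / 32625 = 2.19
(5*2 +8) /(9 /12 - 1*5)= -72 /17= -4.24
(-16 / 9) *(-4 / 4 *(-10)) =-160 / 9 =-17.78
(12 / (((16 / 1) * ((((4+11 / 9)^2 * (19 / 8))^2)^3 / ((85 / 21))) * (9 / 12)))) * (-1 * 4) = -0.00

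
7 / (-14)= -1 / 2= -0.50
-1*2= -2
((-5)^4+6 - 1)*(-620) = -390600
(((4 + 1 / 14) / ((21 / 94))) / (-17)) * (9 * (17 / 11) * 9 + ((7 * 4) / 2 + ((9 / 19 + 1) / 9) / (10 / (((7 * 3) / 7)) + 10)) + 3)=-41903179 / 274890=-152.44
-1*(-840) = 840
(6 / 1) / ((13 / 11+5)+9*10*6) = 33 / 3004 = 0.01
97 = 97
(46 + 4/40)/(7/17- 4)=-7837/610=-12.85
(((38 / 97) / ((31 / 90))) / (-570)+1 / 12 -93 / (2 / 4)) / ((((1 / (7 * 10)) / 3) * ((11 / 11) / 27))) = -6339711105 / 6014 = -1054158.81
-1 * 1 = -1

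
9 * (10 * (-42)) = -3780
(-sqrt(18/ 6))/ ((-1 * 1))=sqrt(3)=1.73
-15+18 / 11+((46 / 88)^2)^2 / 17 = -851219423 / 63717632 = -13.36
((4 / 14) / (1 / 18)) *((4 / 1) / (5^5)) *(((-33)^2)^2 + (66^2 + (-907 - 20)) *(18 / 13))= 445786416 / 56875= 7838.00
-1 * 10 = -10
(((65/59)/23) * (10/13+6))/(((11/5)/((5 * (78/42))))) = 13000/9499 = 1.37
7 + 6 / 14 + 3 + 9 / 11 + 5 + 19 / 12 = 16475 / 924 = 17.83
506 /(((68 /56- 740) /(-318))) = 2252712 /10343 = 217.80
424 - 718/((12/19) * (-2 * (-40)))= 196699/480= 409.79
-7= -7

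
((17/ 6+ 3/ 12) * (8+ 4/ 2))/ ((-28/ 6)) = -185/ 28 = -6.61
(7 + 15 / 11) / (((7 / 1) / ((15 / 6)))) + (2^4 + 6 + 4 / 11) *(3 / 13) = 8156 / 1001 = 8.15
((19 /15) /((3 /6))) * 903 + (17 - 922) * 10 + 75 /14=-6757.04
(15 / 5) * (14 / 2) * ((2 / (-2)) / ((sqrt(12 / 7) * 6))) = -7 * sqrt(21) / 12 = -2.67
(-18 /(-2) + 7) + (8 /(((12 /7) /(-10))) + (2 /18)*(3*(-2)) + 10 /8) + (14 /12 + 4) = -24.92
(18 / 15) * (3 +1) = 24 / 5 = 4.80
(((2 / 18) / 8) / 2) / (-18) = -0.00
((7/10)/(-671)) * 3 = -21/6710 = -0.00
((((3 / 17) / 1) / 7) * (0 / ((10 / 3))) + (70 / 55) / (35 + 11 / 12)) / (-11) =-168 / 52151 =-0.00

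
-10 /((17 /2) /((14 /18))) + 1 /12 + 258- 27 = 230.17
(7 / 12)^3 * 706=121079 / 864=140.14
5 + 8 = 13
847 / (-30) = -847 / 30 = -28.23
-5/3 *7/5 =-7/3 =-2.33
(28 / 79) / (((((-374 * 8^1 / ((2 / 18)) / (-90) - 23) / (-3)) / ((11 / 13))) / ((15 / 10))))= -6930 / 1418287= -0.00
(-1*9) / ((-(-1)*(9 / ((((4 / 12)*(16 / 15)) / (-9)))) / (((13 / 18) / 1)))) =104 / 3645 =0.03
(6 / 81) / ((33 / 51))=0.11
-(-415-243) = 658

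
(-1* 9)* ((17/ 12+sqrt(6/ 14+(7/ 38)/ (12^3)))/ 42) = -17/ 56 -sqrt(157238718)/ 89376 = -0.44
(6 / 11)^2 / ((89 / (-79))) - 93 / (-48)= 288335 / 172304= 1.67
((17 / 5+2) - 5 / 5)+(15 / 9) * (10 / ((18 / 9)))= 191 / 15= 12.73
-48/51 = -16/17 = -0.94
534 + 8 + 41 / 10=5461 / 10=546.10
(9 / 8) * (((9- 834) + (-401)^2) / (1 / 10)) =1799730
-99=-99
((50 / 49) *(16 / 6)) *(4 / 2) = 800 / 147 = 5.44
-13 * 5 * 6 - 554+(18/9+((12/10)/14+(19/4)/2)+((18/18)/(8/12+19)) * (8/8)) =-15520349/16520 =-939.49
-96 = -96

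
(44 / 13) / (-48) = -11 / 156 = -0.07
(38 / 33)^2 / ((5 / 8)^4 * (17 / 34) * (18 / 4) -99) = -23658496 / 1760249799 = -0.01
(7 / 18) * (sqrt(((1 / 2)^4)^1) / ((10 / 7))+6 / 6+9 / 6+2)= 1309 / 720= 1.82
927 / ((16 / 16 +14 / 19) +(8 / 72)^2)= 1426653 / 2692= 529.96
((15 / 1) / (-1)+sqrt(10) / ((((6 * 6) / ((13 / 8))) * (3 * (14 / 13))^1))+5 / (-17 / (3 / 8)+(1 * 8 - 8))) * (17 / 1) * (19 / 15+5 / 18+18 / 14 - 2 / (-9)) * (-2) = 1563.58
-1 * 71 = -71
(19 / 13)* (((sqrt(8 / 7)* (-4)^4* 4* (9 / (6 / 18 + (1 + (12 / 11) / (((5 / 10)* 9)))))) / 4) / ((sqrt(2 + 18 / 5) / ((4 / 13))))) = 1444608* sqrt(10) / 15379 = 297.04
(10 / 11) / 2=5 / 11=0.45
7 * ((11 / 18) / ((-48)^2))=77 / 41472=0.00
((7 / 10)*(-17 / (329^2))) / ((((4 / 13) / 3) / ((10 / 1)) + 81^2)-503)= -663 / 36533254912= -0.00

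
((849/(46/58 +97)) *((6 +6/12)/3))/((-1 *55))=-106691/311960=-0.34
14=14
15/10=3/2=1.50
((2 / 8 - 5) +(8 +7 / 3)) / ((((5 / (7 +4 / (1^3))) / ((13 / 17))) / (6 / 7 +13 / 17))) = 1849133 / 121380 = 15.23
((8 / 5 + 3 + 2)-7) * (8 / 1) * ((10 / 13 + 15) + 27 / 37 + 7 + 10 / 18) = -1666112 / 21645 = -76.97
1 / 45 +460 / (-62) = -10319 / 1395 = -7.40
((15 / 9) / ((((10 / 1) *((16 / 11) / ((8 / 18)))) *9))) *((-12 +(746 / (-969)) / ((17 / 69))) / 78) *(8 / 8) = -456775 / 416305656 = -0.00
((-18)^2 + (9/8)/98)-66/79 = 20016231/61936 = 323.18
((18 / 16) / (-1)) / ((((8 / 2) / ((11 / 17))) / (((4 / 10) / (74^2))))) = -99 / 7447360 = -0.00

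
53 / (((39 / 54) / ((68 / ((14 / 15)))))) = 486540 / 91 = 5346.59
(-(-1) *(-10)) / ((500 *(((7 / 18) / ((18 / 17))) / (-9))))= 1458 / 2975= 0.49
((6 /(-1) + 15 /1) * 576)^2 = 26873856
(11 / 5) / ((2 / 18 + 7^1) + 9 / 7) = 693 / 2645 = 0.26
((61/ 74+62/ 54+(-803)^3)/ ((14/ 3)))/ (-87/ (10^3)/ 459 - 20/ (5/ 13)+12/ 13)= 57157654695976250/ 26312425643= 2172268.55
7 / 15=0.47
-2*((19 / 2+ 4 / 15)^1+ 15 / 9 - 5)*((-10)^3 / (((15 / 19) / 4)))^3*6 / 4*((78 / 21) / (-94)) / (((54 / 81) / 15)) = -2231794901722.39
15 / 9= 5 / 3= 1.67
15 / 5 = 3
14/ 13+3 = 53/ 13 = 4.08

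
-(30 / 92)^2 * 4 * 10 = -2250 / 529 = -4.25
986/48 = 493/24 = 20.54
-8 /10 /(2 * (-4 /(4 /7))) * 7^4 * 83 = 56938 /5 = 11387.60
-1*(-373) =373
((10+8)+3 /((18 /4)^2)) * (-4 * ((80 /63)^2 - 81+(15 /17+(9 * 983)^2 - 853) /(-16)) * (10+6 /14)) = 1927601515596815 /520506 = 3703322373.99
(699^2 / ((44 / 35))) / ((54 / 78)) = 24701495 / 44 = 561397.61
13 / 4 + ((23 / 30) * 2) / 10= 1021 / 300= 3.40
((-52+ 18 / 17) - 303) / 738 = -6017 / 12546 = -0.48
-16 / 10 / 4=-2 / 5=-0.40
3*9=27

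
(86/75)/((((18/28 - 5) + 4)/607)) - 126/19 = -13932982/7125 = -1955.51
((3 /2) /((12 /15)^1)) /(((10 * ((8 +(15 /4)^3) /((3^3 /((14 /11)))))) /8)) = 14256 /27209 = 0.52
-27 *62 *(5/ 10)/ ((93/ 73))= -657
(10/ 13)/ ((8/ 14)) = 35/ 26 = 1.35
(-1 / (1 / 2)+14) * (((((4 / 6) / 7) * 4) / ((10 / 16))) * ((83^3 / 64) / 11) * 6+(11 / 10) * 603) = 16787334 / 385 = 43603.46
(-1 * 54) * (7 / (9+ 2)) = -378 / 11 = -34.36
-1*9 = -9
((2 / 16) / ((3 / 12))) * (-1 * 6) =-3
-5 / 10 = -1 / 2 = -0.50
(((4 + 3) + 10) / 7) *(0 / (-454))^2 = 0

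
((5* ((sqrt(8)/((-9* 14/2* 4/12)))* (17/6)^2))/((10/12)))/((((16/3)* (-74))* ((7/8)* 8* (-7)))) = -289* sqrt(2)/1218336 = -0.00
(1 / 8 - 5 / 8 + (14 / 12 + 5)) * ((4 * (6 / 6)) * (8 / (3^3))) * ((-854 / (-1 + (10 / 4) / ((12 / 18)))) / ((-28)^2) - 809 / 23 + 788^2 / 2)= 99693969040 / 47817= 2084906.39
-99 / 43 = -2.30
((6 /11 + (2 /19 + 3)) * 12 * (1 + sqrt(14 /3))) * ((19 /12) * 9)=1972.86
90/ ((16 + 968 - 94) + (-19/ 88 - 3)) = 0.10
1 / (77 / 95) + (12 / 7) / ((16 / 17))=3.06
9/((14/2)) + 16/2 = 65/7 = 9.29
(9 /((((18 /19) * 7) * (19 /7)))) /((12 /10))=5 /12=0.42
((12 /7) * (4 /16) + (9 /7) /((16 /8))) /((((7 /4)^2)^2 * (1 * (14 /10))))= 9600 /117649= 0.08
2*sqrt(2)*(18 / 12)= 3*sqrt(2)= 4.24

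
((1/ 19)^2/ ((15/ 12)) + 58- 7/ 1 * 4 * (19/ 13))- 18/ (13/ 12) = 0.46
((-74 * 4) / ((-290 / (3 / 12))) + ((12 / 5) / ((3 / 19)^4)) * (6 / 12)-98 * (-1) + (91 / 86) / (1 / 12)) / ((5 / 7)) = 2405892517 / 841725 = 2858.29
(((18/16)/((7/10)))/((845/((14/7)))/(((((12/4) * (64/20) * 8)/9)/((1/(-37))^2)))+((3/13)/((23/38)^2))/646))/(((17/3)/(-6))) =-162684512640/3550807099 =-45.82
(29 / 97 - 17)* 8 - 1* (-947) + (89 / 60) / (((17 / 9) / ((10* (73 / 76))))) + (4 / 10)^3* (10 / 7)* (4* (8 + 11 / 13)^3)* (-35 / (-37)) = 21605898099427 / 20374925272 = 1060.42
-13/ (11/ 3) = -39/ 11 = -3.55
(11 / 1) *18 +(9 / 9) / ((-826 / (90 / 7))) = 572373 / 2891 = 197.98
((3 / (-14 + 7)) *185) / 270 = -37 / 126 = -0.29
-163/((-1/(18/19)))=2934/19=154.42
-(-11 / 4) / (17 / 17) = 11 / 4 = 2.75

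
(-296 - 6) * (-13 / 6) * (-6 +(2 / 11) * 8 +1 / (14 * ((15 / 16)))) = -10133006 / 3465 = -2924.39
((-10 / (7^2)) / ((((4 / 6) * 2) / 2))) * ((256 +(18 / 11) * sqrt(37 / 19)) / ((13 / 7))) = -3840 / 91 - 270 * sqrt(703) / 19019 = -42.57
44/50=22/25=0.88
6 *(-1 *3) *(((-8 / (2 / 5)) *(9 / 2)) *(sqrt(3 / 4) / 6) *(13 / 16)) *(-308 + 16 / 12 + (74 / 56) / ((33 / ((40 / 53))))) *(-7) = 1098088875 *sqrt(3) / 4664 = 407792.82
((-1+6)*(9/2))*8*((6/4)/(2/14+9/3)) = 945/11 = 85.91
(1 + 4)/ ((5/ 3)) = 3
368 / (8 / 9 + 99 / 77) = 23184 / 137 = 169.23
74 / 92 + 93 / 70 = 1717 / 805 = 2.13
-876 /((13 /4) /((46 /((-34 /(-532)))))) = -42874944 /221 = -194004.27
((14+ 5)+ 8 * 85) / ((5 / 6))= 4194 / 5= 838.80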